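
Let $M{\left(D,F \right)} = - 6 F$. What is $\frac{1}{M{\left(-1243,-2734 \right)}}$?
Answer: $\frac{1}{16404} \approx 6.0961 \cdot 10^{-5}$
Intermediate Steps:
$\frac{1}{M{\left(-1243,-2734 \right)}} = \frac{1}{\left(-6\right) \left(-2734\right)} = \frac{1}{16404}$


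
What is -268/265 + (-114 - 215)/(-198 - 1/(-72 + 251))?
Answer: 6107391/9392395 ≈ 0.65025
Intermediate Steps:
-268/265 + (-114 - 215)/(-198 - 1/(-72 + 251)) = -268*1/265 - 329/(-198 - 1/179) = -268/265 - 329/(-198 - 1*1/179) = -268/265 - 329/(-198 - 1/179) = -268/265 - 329/(-35443/179) = -268/265 - 329*(-179/35443) = -268/265 + 58891/35443 = 6107391/9392395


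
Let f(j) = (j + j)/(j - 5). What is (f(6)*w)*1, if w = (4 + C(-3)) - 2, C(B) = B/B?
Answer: 36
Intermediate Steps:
C(B) = 1
w = 3 (w = (4 + 1) - 2 = 5 - 2 = 3)
f(j) = 2*j/(-5 + j) (f(j) = (2*j)/(-5 + j) = 2*j/(-5 + j))
(f(6)*w)*1 = ((2*6/(-5 + 6))*3)*1 = ((2*6/1)*3)*1 = ((2*6*1)*3)*1 = (12*3)*1 = 36*1 = 36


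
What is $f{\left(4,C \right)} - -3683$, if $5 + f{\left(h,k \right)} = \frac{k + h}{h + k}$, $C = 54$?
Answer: $3679$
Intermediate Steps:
$f{\left(h,k \right)} = -4$ ($f{\left(h,k \right)} = -5 + \frac{k + h}{h + k} = -5 + \frac{h + k}{h + k} = -5 + 1 = -4$)
$f{\left(4,C \right)} - -3683 = -4 - -3683 = -4 + 3683 = 3679$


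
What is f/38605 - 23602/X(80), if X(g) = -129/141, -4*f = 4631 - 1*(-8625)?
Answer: 42824152368/1660015 ≈ 25797.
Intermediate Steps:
f = -3314 (f = -(4631 - 1*(-8625))/4 = -(4631 + 8625)/4 = -1/4*13256 = -3314)
X(g) = -43/47 (X(g) = -129*1/141 = -43/47)
f/38605 - 23602/X(80) = -3314/38605 - 23602/(-43/47) = -3314*1/38605 - 23602*(-47/43) = -3314/38605 + 1109294/43 = 42824152368/1660015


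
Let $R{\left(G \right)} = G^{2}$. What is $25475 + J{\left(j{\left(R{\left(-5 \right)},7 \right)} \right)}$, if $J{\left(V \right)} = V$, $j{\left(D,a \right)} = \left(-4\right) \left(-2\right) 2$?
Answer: $25491$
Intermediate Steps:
$j{\left(D,a \right)} = 16$ ($j{\left(D,a \right)} = 8 \cdot 2 = 16$)
$25475 + J{\left(j{\left(R{\left(-5 \right)},7 \right)} \right)} = 25475 + 16 = 25491$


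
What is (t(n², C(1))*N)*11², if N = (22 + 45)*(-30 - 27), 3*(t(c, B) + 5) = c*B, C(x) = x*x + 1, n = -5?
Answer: -5391155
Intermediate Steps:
C(x) = 1 + x² (C(x) = x² + 1 = 1 + x²)
t(c, B) = -5 + B*c/3 (t(c, B) = -5 + (c*B)/3 = -5 + (B*c)/3 = -5 + B*c/3)
N = -3819 (N = 67*(-57) = -3819)
(t(n², C(1))*N)*11² = ((-5 + (⅓)*(1 + 1²)*(-5)²)*(-3819))*11² = ((-5 + (⅓)*(1 + 1)*25)*(-3819))*121 = ((-5 + (⅓)*2*25)*(-3819))*121 = ((-5 + 50/3)*(-3819))*121 = ((35/3)*(-3819))*121 = -44555*121 = -5391155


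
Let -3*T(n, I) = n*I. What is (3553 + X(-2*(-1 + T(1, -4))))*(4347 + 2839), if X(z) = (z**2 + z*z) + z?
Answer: 229801094/9 ≈ 2.5533e+7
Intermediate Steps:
T(n, I) = -I*n/3 (T(n, I) = -n*I/3 = -I*n/3)
X(z) = z + 2*z**2 (X(z) = (z**2 + z**2) + z = 2*z**2 + z = z + 2*z**2)
(3553 + X(-2*(-1 + T(1, -4))))*(4347 + 2839) = (3553 + (-2*(-1 - 1/3*(-4)*1))*(1 + 2*(-2*(-1 - 1/3*(-4)*1))))*(4347 + 2839) = (3553 + (-2*(-1 + 4/3))*(1 + 2*(-2*(-1 + 4/3))))*7186 = (3553 + (-2*1/3)*(1 + 2*(-2*1/3)))*7186 = (3553 - 2*(1 + 2*(-2/3))/3)*7186 = (3553 - 2*(1 - 4/3)/3)*7186 = (3553 - 2/3*(-1/3))*7186 = (3553 + 2/9)*7186 = (31979/9)*7186 = 229801094/9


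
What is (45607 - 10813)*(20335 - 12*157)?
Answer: 641984094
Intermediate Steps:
(45607 - 10813)*(20335 - 12*157) = 34794*(20335 - 1884) = 34794*18451 = 641984094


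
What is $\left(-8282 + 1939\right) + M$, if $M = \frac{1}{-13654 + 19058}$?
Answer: $- \frac{34277571}{5404} \approx -6343.0$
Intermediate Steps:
$M = \frac{1}{5404} \approx 0.00018505$
$\left(-8282 + 1939\right) + M = \left(-8282 + 1939\right) + \frac{1}{5404} = -6343 + \frac{1}{5404} = - \frac{34277571}{5404}$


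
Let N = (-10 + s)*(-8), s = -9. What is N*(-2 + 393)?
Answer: 59432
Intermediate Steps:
N = 152 (N = (-10 - 9)*(-8) = -19*(-8) = 152)
N*(-2 + 393) = 152*(-2 + 393) = 152*391 = 59432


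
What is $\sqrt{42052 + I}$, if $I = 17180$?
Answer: $4 \sqrt{3702} \approx 243.38$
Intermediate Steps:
$\sqrt{42052 + I} = \sqrt{42052 + 17180} = \sqrt{59232} = 4 \sqrt{3702}$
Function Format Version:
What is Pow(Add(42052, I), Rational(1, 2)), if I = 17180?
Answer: Mul(4, Pow(3702, Rational(1, 2))) ≈ 243.38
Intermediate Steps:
Pow(Add(42052, I), Rational(1, 2)) = Pow(Add(42052, 17180), Rational(1, 2)) = Pow(59232, Rational(1, 2)) = Mul(4, Pow(3702, Rational(1, 2)))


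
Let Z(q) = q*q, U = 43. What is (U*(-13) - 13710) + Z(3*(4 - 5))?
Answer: -14260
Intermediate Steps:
Z(q) = q²
(U*(-13) - 13710) + Z(3*(4 - 5)) = (43*(-13) - 13710) + (3*(4 - 5))² = (-559 - 13710) + (3*(-1))² = -14269 + (-3)² = -14269 + 9 = -14260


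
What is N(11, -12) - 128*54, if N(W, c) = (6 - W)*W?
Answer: -6967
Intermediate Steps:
N(W, c) = W*(6 - W)
N(11, -12) - 128*54 = 11*(6 - 1*11) - 128*54 = 11*(6 - 11) - 6912 = 11*(-5) - 6912 = -55 - 6912 = -6967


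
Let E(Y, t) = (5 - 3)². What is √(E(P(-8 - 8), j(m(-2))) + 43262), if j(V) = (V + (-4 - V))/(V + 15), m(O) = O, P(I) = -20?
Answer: √43266 ≈ 208.00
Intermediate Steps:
j(V) = -4/(15 + V)
E(Y, t) = 4 (E(Y, t) = 2² = 4)
√(E(P(-8 - 8), j(m(-2))) + 43262) = √(4 + 43262) = √43266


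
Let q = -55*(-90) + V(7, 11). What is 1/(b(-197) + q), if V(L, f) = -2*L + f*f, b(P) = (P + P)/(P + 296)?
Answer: 99/500249 ≈ 0.00019790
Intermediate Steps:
b(P) = 2*P/(296 + P) (b(P) = (2*P)/(296 + P) = 2*P/(296 + P))
V(L, f) = f**2 - 2*L (V(L, f) = -2*L + f**2 = f**2 - 2*L)
q = 5057 (q = -55*(-90) + (11**2 - 2*7) = 4950 + (121 - 14) = 4950 + 107 = 5057)
1/(b(-197) + q) = 1/(2*(-197)/(296 - 197) + 5057) = 1/(2*(-197)/99 + 5057) = 1/(2*(-197)*(1/99) + 5057) = 1/(-394/99 + 5057) = 1/(500249/99) = 99/500249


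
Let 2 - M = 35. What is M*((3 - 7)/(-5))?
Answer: -132/5 ≈ -26.400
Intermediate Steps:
M = -33 (M = 2 - 1*35 = 2 - 35 = -33)
M*((3 - 7)/(-5)) = -33*(3 - 7)/(-5) = -(-33)*(-4)/5 = -33*⅘ = -132/5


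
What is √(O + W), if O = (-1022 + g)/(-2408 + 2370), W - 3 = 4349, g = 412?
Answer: √1576867/19 ≈ 66.091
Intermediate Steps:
W = 4352 (W = 3 + 4349 = 4352)
O = 305/19 (O = (-1022 + 412)/(-2408 + 2370) = -610/(-38) = -610*(-1/38) = 305/19 ≈ 16.053)
√(O + W) = √(305/19 + 4352) = √(82993/19) = √1576867/19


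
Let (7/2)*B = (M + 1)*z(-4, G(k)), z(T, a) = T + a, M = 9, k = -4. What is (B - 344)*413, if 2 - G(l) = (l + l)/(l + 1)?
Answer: -442736/3 ≈ -1.4758e+5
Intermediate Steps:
G(l) = 2 - 2*l/(1 + l) (G(l) = 2 - (l + l)/(l + 1) = 2 - 2*l/(1 + l))
B = -40/3 (B = 2*((9 + 1)*(-4 + 2/(1 - 4)))/7 = 2*(10*(-4 + 2/(-3)))/7 = 2*(10*(-4 + 2*(-1/3)))/7 = 2*(10*(-4 - 2/3))/7 = 2*(10*(-14/3))/7 = (2/7)*(-140/3) = -40/3 ≈ -13.333)
(B - 344)*413 = (-40/3 - 344)*413 = -1072/3*413 = -442736/3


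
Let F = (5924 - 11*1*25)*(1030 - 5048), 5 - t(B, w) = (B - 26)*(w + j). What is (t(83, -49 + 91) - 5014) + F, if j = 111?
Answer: -22711412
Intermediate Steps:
t(B, w) = 5 - (-26 + B)*(111 + w) (t(B, w) = 5 - (B - 26)*(w + 111) = 5 - (-26 + B)*(111 + w))
F = -22697682 (F = (5924 - 11*25)*(-4018) = (5924 - 275)*(-4018) = 5649*(-4018) = -22697682)
(t(83, -49 + 91) - 5014) + F = ((2891 - 111*83 + 26*(-49 + 91) - 1*83*(-49 + 91)) - 5014) - 22697682 = ((2891 - 9213 + 26*42 - 1*83*42) - 5014) - 22697682 = ((2891 - 9213 + 1092 - 3486) - 5014) - 22697682 = (-8716 - 5014) - 22697682 = -13730 - 22697682 = -22711412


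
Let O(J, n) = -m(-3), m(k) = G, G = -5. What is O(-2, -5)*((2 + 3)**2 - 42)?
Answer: -85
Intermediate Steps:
m(k) = -5
O(J, n) = 5 (O(J, n) = -1*(-5) = 5)
O(-2, -5)*((2 + 3)**2 - 42) = 5*((2 + 3)**2 - 42) = 5*(5**2 - 42) = 5*(25 - 42) = 5*(-17) = -85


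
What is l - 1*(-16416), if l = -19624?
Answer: -3208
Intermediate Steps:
l - 1*(-16416) = -19624 - 1*(-16416) = -19624 + 16416 = -3208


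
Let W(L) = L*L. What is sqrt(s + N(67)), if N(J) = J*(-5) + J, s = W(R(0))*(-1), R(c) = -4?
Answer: 2*I*sqrt(71) ≈ 16.852*I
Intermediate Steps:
W(L) = L**2
s = -16 (s = (-4)**2*(-1) = 16*(-1) = -16)
N(J) = -4*J (N(J) = -5*J + J = -4*J)
sqrt(s + N(67)) = sqrt(-16 - 4*67) = sqrt(-16 - 268) = sqrt(-284) = 2*I*sqrt(71)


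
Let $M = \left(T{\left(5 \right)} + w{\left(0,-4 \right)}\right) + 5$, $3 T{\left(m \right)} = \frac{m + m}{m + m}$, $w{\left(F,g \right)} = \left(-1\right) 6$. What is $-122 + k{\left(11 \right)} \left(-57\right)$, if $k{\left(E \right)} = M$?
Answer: $-84$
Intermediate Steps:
$w{\left(F,g \right)} = -6$
$T{\left(m \right)} = \frac{1}{3}$ ($T{\left(m \right)} = \frac{\left(m + m\right) \frac{1}{m + m}}{3} = \frac{2 m \frac{1}{2 m}}{3} = \frac{1}{3} \cdot 1 = \frac{1}{3}$)
$M = - \frac{2}{3}$ ($M = \left(\frac{1}{3} - 6\right) + 5 = - \frac{17}{3} + 5 = - \frac{2}{3} \approx -0.66667$)
$k{\left(E \right)} = - \frac{2}{3}$
$-122 + k{\left(11 \right)} \left(-57\right) = -122 - -38 = -122 + 38 = -84$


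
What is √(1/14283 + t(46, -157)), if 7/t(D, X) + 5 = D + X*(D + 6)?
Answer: I*√2238487602/1681461 ≈ 0.028138*I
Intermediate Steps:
t(D, X) = 7/(-5 + D + X*(6 + D)) (t(D, X) = 7/(-5 + (D + X*(D + 6))) = 7/(-5 + (D + X*(6 + D))) = 7/(-5 + D + X*(6 + D)))
√(1/14283 + t(46, -157)) = √(1/14283 + 7/(-5 + 46 + 6*(-157) + 46*(-157))) = √(1/14283 + 7/(-5 + 46 - 942 - 7222)) = √(1/14283 + 7/(-8123)) = √(1/14283 + 7*(-1/8123)) = √(1/14283 - 7/8123) = √(-91858/116020809) = I*√2238487602/1681461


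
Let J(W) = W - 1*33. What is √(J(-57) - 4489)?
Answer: I*√4579 ≈ 67.668*I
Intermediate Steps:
J(W) = -33 + W (J(W) = W - 33 = -33 + W)
√(J(-57) - 4489) = √((-33 - 57) - 4489) = √(-90 - 4489) = √(-4579) = I*√4579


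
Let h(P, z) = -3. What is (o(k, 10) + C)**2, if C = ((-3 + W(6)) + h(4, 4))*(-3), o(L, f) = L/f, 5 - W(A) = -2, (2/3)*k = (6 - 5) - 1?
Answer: 9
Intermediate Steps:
k = 0 (k = 3*((6 - 5) - 1)/2 = 3*(1 - 1)/2 = (3/2)*0 = 0)
W(A) = 7 (W(A) = 5 - 1*(-2) = 5 + 2 = 7)
C = -3 (C = ((-3 + 7) - 3)*(-3) = (4 - 3)*(-3) = 1*(-3) = -3)
(o(k, 10) + C)**2 = (0/10 - 3)**2 = (0*(1/10) - 3)**2 = (0 - 3)**2 = (-3)**2 = 9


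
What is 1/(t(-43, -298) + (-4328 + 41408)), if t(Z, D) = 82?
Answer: 1/37162 ≈ 2.6909e-5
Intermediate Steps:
1/(t(-43, -298) + (-4328 + 41408)) = 1/(82 + (-4328 + 41408)) = 1/(82 + 37080) = 1/37162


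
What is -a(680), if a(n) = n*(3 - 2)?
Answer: -680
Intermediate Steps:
a(n) = n (a(n) = n*1 = n)
-a(680) = -1*680 = -680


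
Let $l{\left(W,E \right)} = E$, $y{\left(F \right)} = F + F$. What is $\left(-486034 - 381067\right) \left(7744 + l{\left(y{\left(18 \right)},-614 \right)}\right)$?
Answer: $-6182430130$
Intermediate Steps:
$y{\left(F \right)} = 2 F$
$\left(-486034 - 381067\right) \left(7744 + l{\left(y{\left(18 \right)},-614 \right)}\right) = \left(-486034 - 381067\right) \left(7744 - 614\right) = \left(-867101\right) 7130 = -6182430130$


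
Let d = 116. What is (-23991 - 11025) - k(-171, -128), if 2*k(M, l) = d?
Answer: -35074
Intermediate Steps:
k(M, l) = 58 (k(M, l) = (1/2)*116 = 58)
(-23991 - 11025) - k(-171, -128) = (-23991 - 11025) - 1*58 = -35016 - 58 = -35074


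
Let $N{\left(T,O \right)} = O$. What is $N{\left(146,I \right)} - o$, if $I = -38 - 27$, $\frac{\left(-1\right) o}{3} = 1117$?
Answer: $3286$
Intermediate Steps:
$o = -3351$ ($o = \left(-3\right) 1117 = -3351$)
$I = -65$
$N{\left(146,I \right)} - o = -65 - -3351 = -65 + 3351 = 3286$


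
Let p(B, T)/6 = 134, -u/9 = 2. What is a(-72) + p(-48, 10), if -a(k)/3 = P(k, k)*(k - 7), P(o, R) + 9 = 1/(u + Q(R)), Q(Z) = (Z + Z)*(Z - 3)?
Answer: -4776347/3594 ≈ -1329.0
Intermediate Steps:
u = -18 (u = -9*2 = -18)
Q(Z) = 2*Z*(-3 + Z) (Q(Z) = (2*Z)*(-3 + Z) = 2*Z*(-3 + Z))
p(B, T) = 804 (p(B, T) = 6*134 = 804)
P(o, R) = -9 + 1/(-18 + 2*R*(-3 + R))
a(k) = -3*(-7 + k)*(163 - 18*k*(-3 + k))/(2*(-9 + k*(-3 + k))) (a(k) = -3*(163 - 18*k*(-3 + k))/(2*(-9 + k*(-3 + k)))*(k - 7) = -3*(163 - 18*k*(-3 + k))/(2*(-9 + k*(-3 + k)))*(-7 + k) = -3*(-7 + k)*(163 - 18*k*(-3 + k))/(2*(-9 + k*(-3 + k))))
a(-72) + p(-48, 10) = 3*(-163 + 18*(-72)*(-3 - 72))*(-7 - 72)/(-18 + 2*(-72)*(-3 - 72)) + 804 = 3*(-163 + 18*(-72)*(-75))*(-79)/(-18 + 2*(-72)*(-75)) + 804 = 3*(-163 + 97200)*(-79)/(-18 + 10800) + 804 = 3*97037*(-79)/10782 + 804 = 3*(1/10782)*97037*(-79) + 804 = -7665923/3594 + 804 = -4776347/3594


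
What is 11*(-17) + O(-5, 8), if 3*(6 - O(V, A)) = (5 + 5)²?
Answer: -643/3 ≈ -214.33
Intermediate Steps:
O(V, A) = -82/3 (O(V, A) = 6 - (5 + 5)²/3 = 6 - ⅓*10² = 6 - ⅓*100 = 6 - 100/3 = -82/3)
11*(-17) + O(-5, 8) = 11*(-17) - 82/3 = -187 - 82/3 = -643/3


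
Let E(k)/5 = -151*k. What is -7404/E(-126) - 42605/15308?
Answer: -694392347/242708340 ≈ -2.8610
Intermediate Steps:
E(k) = -755*k (E(k) = 5*(-151*k) = -755*k)
-7404/E(-126) - 42605/15308 = -7404/((-755*(-126))) - 42605/15308 = -7404/95130 - 42605*1/15308 = -7404*1/95130 - 42605/15308 = -1234/15855 - 42605/15308 = -694392347/242708340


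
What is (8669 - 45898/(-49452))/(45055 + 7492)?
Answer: 214372643/1299277122 ≈ 0.16499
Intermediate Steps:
(8669 - 45898/(-49452))/(45055 + 7492) = (8669 - 45898*(-1/49452))/52547 = (8669 + 22949/24726)*(1/52547) = (214372643/24726)*(1/52547) = 214372643/1299277122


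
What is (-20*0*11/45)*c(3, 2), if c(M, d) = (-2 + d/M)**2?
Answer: 0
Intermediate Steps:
(-20*0*11/45)*c(3, 2) = (-20*0*11/45)*((-1*2 + 2*3)**2/3**2) = (-0/45)*((-2 + 6)**2/9) = (-20*0)*((1/9)*4**2) = 0*((1/9)*16) = 0*(16/9) = 0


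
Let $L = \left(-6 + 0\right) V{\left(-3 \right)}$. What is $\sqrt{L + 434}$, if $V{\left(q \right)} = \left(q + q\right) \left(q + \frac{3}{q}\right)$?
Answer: $\sqrt{290} \approx 17.029$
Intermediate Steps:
$V{\left(q \right)} = 2 q \left(q + \frac{3}{q}\right)$
$L = -144$ ($L = \left(-6 + 0\right) \left(6 + 2 \left(-3\right)^{2}\right) = - 6 \left(6 + 2 \cdot 9\right) = - 6 \left(6 + 18\right) = \left(-6\right) 24 = -144$)
$\sqrt{L + 434} = \sqrt{-144 + 434} = \sqrt{290}$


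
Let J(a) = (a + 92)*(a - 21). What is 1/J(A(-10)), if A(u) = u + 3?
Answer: -1/2380 ≈ -0.00042017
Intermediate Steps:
A(u) = 3 + u
J(a) = (-21 + a)*(92 + a) (J(a) = (92 + a)*(-21 + a) = (-21 + a)*(92 + a))
1/J(A(-10)) = 1/(-1932 + (3 - 10)² + 71*(3 - 10)) = 1/(-1932 + (-7)² + 71*(-7)) = 1/(-1932 + 49 - 497) = 1/(-2380) = -1/2380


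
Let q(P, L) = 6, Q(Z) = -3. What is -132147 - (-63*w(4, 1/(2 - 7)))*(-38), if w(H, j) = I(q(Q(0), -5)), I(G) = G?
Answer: -146511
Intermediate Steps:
w(H, j) = 6
-132147 - (-63*w(4, 1/(2 - 7)))*(-38) = -132147 - (-63*6)*(-38) = -132147 - (-378)*(-38) = -132147 - 1*14364 = -132147 - 14364 = -146511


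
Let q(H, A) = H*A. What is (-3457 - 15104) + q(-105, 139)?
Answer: -33156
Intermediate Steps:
q(H, A) = A*H
(-3457 - 15104) + q(-105, 139) = (-3457 - 15104) + 139*(-105) = -18561 - 14595 = -33156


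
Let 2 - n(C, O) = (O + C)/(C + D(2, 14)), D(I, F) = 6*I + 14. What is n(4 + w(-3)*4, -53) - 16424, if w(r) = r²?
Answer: -1083839/66 ≈ -16422.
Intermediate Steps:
D(I, F) = 14 + 6*I
n(C, O) = 2 - (C + O)/(26 + C) (n(C, O) = 2 - (O + C)/(C + (14 + 6*2)) = 2 - (C + O)/(C + (14 + 12)) = 2 - (C + O)/(C + 26) = 2 - (C + O)/(26 + C))
n(4 + w(-3)*4, -53) - 16424 = (52 + (4 + (-3)²*4) - 1*(-53))/(26 + (4 + (-3)²*4)) - 16424 = (52 + (4 + 9*4) + 53)/(26 + (4 + 9*4)) - 16424 = (52 + (4 + 36) + 53)/(26 + (4 + 36)) - 16424 = (52 + 40 + 53)/(26 + 40) - 16424 = 145/66 - 16424 = -1083839/66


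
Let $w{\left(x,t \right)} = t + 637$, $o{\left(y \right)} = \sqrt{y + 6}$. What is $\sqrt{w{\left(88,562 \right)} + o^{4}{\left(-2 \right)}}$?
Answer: $9 \sqrt{15} \approx 34.857$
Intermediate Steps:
$o{\left(y \right)} = \sqrt{6 + y}$
$w{\left(x,t \right)} = 637 + t$
$\sqrt{w{\left(88,562 \right)} + o^{4}{\left(-2 \right)}} = \sqrt{\left(637 + 562\right) + \left(\sqrt{6 - 2}\right)^{4}} = \sqrt{1199 + \left(\sqrt{4}\right)^{4}} = \sqrt{1199 + 2^{4}} = \sqrt{1199 + 16} = \sqrt{1215} = 9 \sqrt{15}$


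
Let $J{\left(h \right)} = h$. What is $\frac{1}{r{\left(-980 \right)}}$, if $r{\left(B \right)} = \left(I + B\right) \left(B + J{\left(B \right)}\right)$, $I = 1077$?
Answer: $- \frac{1}{190120} \approx -5.2598 \cdot 10^{-6}$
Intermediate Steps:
$r{\left(B \right)} = 2 B \left(1077 + B\right)$ ($r{\left(B \right)} = \left(1077 + B\right) \left(B + B\right) = \left(1077 + B\right) 2 B = 2 B \left(1077 + B\right)$)
$\frac{1}{r{\left(-980 \right)}} = \frac{1}{2 \left(-980\right) \left(1077 - 980\right)} = \frac{1}{2 \left(-980\right) 97} = \frac{1}{-190120} = - \frac{1}{190120}$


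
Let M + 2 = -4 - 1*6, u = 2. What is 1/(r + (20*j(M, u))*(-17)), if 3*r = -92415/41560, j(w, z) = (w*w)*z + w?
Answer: -8312/780004241 ≈ -1.0656e-5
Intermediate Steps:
M = -12 (M = -2 + (-4 - 1*6) = -2 + (-4 - 6) = -2 - 10 = -12)
j(w, z) = w + z*w² (j(w, z) = w²*z + w = z*w² + w = w + z*w²)
r = -6161/8312 (r = (-92415/41560)/3 = (-92415*1/41560)/3 = (⅓)*(-18483/8312) = -6161/8312 ≈ -0.74122)
1/(r + (20*j(M, u))*(-17)) = 1/(-6161/8312 + (20*(-12*(1 - 12*2)))*(-17)) = 1/(-6161/8312 + (20*(-12*(1 - 24)))*(-17)) = 1/(-6161/8312 + (20*(-12*(-23)))*(-17)) = 1/(-6161/8312 + (20*276)*(-17)) = 1/(-6161/8312 + 5520*(-17)) = 1/(-6161/8312 - 93840) = 1/(-780004241/8312) = -8312/780004241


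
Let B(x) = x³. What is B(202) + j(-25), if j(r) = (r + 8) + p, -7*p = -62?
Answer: 57696799/7 ≈ 8.2424e+6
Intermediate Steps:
p = 62/7 (p = -⅐*(-62) = 62/7 ≈ 8.8571)
j(r) = 118/7 + r (j(r) = (r + 8) + 62/7 = (8 + r) + 62/7 = 118/7 + r)
B(202) + j(-25) = 202³ + (118/7 - 25) = 8242408 - 57/7 = 57696799/7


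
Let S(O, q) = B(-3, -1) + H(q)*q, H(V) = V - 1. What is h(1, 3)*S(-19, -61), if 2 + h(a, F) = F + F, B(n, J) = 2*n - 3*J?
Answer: 15116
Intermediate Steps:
H(V) = -1 + V
B(n, J) = -3*J + 2*n
h(a, F) = -2 + 2*F (h(a, F) = -2 + (F + F) = -2 + 2*F)
S(O, q) = -3 + q*(-1 + q) (S(O, q) = (-3*(-1) + 2*(-3)) + (-1 + q)*q = (3 - 6) + q*(-1 + q) = -3 + q*(-1 + q))
h(1, 3)*S(-19, -61) = (-2 + 2*3)*(-3 - 61*(-1 - 61)) = (-2 + 6)*(-3 - 61*(-62)) = 4*(-3 + 3782) = 4*3779 = 15116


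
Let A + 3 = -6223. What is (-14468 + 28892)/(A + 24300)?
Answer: 7212/9037 ≈ 0.79805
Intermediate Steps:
A = -6226 (A = -3 - 6223 = -6226)
(-14468 + 28892)/(A + 24300) = (-14468 + 28892)/(-6226 + 24300) = 14424/18074 = 14424*(1/18074) = 7212/9037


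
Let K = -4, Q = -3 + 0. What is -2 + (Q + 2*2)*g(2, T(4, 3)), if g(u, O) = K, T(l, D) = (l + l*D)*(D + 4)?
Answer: -6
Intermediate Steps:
Q = -3
T(l, D) = (4 + D)*(l + D*l) (T(l, D) = (l + D*l)*(4 + D) = (4 + D)*(l + D*l))
g(u, O) = -4
-2 + (Q + 2*2)*g(2, T(4, 3)) = -2 + (-3 + 2*2)*(-4) = -2 + (-3 + 4)*(-4) = -2 + 1*(-4) = -2 - 4 = -6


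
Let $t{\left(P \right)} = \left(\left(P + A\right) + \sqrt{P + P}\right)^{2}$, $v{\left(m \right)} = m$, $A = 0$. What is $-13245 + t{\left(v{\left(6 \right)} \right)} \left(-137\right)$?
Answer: $-19821 - 3288 \sqrt{3} \approx -25516.0$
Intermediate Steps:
$t{\left(P \right)} = \left(P + \sqrt{2} \sqrt{P}\right)^{2}$ ($t{\left(P \right)} = \left(\left(P + 0\right) + \sqrt{P + P}\right)^{2} = \left(P + \sqrt{2 P}\right)^{2} = \left(P + \sqrt{2} \sqrt{P}\right)^{2}$)
$-13245 + t{\left(v{\left(6 \right)} \right)} \left(-137\right) = -13245 + \left(6 + \sqrt{2} \sqrt{6}\right)^{2} \left(-137\right) = -13245 + \left(6 + 2 \sqrt{3}\right)^{2} \left(-137\right) = -13245 - 137 \left(6 + 2 \sqrt{3}\right)^{2}$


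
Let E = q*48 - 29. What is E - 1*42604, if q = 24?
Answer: -41481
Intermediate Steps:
E = 1123 (E = 24*48 - 29 = 1152 - 29 = 1123)
E - 1*42604 = 1123 - 1*42604 = 1123 - 42604 = -41481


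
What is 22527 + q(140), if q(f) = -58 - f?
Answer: 22329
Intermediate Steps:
22527 + q(140) = 22527 + (-58 - 1*140) = 22527 + (-58 - 140) = 22527 - 198 = 22329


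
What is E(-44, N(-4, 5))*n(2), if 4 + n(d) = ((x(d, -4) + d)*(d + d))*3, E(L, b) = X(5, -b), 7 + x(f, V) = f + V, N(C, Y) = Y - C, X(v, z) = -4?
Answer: 352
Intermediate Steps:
x(f, V) = -7 + V + f (x(f, V) = -7 + (f + V) = -7 + (V + f) = -7 + V + f)
E(L, b) = -4
n(d) = -4 + 6*d*(-11 + 2*d) (n(d) = -4 + (((-7 - 4 + d) + d)*(d + d))*3 = -4 + (((-11 + d) + d)*(2*d))*3 = -4 + ((-11 + 2*d)*(2*d))*3 = -4 + (2*d*(-11 + 2*d))*3 = -4 + 6*d*(-11 + 2*d))
E(-44, N(-4, 5))*n(2) = -4*(-4 - 66*2 + 12*2²) = -4*(-4 - 132 + 12*4) = -4*(-4 - 132 + 48) = -4*(-88) = 352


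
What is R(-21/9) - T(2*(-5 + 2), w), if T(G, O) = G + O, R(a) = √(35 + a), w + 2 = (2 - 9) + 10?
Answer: 5 + 7*√6/3 ≈ 10.715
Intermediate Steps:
w = 1 (w = -2 + ((2 - 9) + 10) = -2 + (-7 + 10) = -2 + 3 = 1)
R(-21/9) - T(2*(-5 + 2), w) = √(35 - 21/9) - (2*(-5 + 2) + 1) = √(35 - 21*⅑) - (2*(-3) + 1) = √(35 - 7/3) - (-6 + 1) = √(98/3) - 1*(-5) = 7*√6/3 + 5 = 5 + 7*√6/3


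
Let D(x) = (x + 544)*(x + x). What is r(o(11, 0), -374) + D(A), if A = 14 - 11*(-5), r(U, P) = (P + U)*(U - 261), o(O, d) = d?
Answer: 182208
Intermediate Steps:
r(U, P) = (-261 + U)*(P + U) (r(U, P) = (P + U)*(-261 + U) = (-261 + U)*(P + U))
A = 69 (A = 14 + 55 = 69)
D(x) = 2*x*(544 + x) (D(x) = (544 + x)*(2*x) = 2*x*(544 + x))
r(o(11, 0), -374) + D(A) = (0² - 261*(-374) - 261*0 - 374*0) + 2*69*(544 + 69) = (0 + 97614 + 0 + 0) + 2*69*613 = 97614 + 84594 = 182208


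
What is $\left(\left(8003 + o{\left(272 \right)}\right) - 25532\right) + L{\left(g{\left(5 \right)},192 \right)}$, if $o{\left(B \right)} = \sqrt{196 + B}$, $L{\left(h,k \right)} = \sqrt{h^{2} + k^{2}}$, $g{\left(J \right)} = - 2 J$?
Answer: $-17529 + 2 \sqrt{9241} + 6 \sqrt{13} \approx -17315.0$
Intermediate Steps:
$\left(\left(8003 + o{\left(272 \right)}\right) - 25532\right) + L{\left(g{\left(5 \right)},192 \right)} = \left(\left(8003 + \sqrt{196 + 272}\right) - 25532\right) + \sqrt{\left(\left(-2\right) 5\right)^{2} + 192^{2}} = \left(\left(8003 + \sqrt{468}\right) - 25532\right) + \sqrt{\left(-10\right)^{2} + 36864} = \left(\left(8003 + 6 \sqrt{13}\right) - 25532\right) + \sqrt{100 + 36864} = \left(-17529 + 6 \sqrt{13}\right) + \sqrt{36964} = \left(-17529 + 6 \sqrt{13}\right) + 2 \sqrt{9241} = -17529 + 2 \sqrt{9241} + 6 \sqrt{13}$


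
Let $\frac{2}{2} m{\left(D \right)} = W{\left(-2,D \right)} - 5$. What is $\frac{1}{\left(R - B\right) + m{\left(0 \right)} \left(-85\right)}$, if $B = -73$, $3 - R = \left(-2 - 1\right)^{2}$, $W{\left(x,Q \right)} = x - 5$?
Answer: $\frac{1}{1087} \approx 0.00091996$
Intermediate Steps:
$W{\left(x,Q \right)} = -5 + x$ ($W{\left(x,Q \right)} = x - 5 = -5 + x$)
$R = -6$ ($R = 3 - \left(-2 - 1\right)^{2} = 3 - \left(-3\right)^{2} = 3 - 9 = -6$)
$m{\left(D \right)} = -12$ ($m{\left(D \right)} = \left(-5 - 2\right) - 5 = -7 - 5 = -12$)
$\frac{1}{\left(R - B\right) + m{\left(0 \right)} \left(-85\right)} = \frac{1}{\left(-6 - -73\right) - -1020} = \frac{1}{\left(-6 + 73\right) + 1020} = \frac{1}{67 + 1020} = \frac{1}{1087}$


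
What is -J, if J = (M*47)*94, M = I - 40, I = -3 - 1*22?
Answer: 287170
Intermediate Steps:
I = -25 (I = -3 - 22 = -25)
M = -65 (M = -25 - 40 = -65)
J = -287170 (J = -65*47*94 = -3055*94 = -287170)
-J = -1*(-287170) = 287170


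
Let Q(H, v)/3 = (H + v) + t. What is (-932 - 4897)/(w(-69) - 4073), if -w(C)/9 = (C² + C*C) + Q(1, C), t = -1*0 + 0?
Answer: 5829/87935 ≈ 0.066288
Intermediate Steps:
t = 0 (t = 0 + 0 = 0)
Q(H, v) = 3*H + 3*v (Q(H, v) = 3*((H + v) + 0) = 3*(H + v) = 3*H + 3*v)
w(C) = -27 - 27*C - 18*C² (w(C) = -9*((C² + C*C) + (3*1 + 3*C)) = -9*((C² + C²) + (3 + 3*C)) = -9*(2*C² + (3 + 3*C)) = -9*(3 + 2*C² + 3*C) = -27 - 27*C - 18*C²)
(-932 - 4897)/(w(-69) - 4073) = (-932 - 4897)/((-27 - 27*(-69) - 18*(-69)²) - 4073) = -5829/((-27 + 1863 - 18*4761) - 4073) = -5829/((-27 + 1863 - 85698) - 4073) = -5829/(-83862 - 4073) = -5829/(-87935) = -5829*(-1/87935) = 5829/87935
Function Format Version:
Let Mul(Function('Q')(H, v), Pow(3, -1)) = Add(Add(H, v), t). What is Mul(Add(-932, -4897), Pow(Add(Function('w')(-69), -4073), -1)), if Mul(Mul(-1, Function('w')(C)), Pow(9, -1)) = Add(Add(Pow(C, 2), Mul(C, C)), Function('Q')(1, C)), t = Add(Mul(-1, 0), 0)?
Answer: Rational(5829, 87935) ≈ 0.066288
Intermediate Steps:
t = 0 (t = Add(0, 0) = 0)
Function('Q')(H, v) = Add(Mul(3, H), Mul(3, v)) (Function('Q')(H, v) = Mul(3, Add(Add(H, v), 0)) = Mul(3, Add(H, v)) = Add(Mul(3, H), Mul(3, v)))
Function('w')(C) = Add(-27, Mul(-27, C), Mul(-18, Pow(C, 2))) (Function('w')(C) = Mul(-9, Add(Add(Pow(C, 2), Mul(C, C)), Add(Mul(3, 1), Mul(3, C)))) = Mul(-9, Add(Add(Pow(C, 2), Pow(C, 2)), Add(3, Mul(3, C)))) = Mul(-9, Add(Mul(2, Pow(C, 2)), Add(3, Mul(3, C)))) = Mul(-9, Add(3, Mul(2, Pow(C, 2)), Mul(3, C))) = Add(-27, Mul(-27, C), Mul(-18, Pow(C, 2))))
Mul(Add(-932, -4897), Pow(Add(Function('w')(-69), -4073), -1)) = Mul(Add(-932, -4897), Pow(Add(Add(-27, Mul(-27, -69), Mul(-18, Pow(-69, 2))), -4073), -1)) = Mul(-5829, Pow(Add(Add(-27, 1863, Mul(-18, 4761)), -4073), -1)) = Mul(-5829, Pow(Add(Add(-27, 1863, -85698), -4073), -1)) = Mul(-5829, Pow(Add(-83862, -4073), -1)) = Mul(-5829, Pow(-87935, -1)) = Mul(-5829, Rational(-1, 87935)) = Rational(5829, 87935)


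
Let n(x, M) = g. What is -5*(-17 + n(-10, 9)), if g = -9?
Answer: 130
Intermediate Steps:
n(x, M) = -9
-5*(-17 + n(-10, 9)) = -5*(-17 - 9) = -5*(-26) = 130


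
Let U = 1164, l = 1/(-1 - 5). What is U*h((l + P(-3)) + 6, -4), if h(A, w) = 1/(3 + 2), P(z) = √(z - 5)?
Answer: 1164/5 ≈ 232.80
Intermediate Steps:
P(z) = √(-5 + z)
l = -⅙ (l = 1/(-6) = -⅙ ≈ -0.16667)
h(A, w) = ⅕ (h(A, w) = 1/5 = ⅕)
U*h((l + P(-3)) + 6, -4) = 1164*(⅕) = 1164/5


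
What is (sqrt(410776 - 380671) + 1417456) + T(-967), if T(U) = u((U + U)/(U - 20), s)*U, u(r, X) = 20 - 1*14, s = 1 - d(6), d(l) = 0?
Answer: 1411654 + 3*sqrt(3345) ≈ 1.4118e+6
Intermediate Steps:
s = 1 (s = 1 - 1*0 = 1 + 0 = 1)
u(r, X) = 6 (u(r, X) = 20 - 14 = 6)
T(U) = 6*U
(sqrt(410776 - 380671) + 1417456) + T(-967) = (sqrt(410776 - 380671) + 1417456) + 6*(-967) = (sqrt(30105) + 1417456) - 5802 = (3*sqrt(3345) + 1417456) - 5802 = (1417456 + 3*sqrt(3345)) - 5802 = 1411654 + 3*sqrt(3345)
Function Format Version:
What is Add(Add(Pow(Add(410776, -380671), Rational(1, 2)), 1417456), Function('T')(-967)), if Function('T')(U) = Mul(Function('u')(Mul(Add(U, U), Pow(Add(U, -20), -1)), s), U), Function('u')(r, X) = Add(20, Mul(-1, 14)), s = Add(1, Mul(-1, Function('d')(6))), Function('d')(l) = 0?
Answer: Add(1411654, Mul(3, Pow(3345, Rational(1, 2)))) ≈ 1.4118e+6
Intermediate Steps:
s = 1 (s = Add(1, Mul(-1, 0)) = Add(1, 0) = 1)
Function('u')(r, X) = 6 (Function('u')(r, X) = Add(20, -14) = 6)
Function('T')(U) = Mul(6, U)
Add(Add(Pow(Add(410776, -380671), Rational(1, 2)), 1417456), Function('T')(-967)) = Add(Add(Pow(Add(410776, -380671), Rational(1, 2)), 1417456), Mul(6, -967)) = Add(Add(Pow(30105, Rational(1, 2)), 1417456), -5802) = Add(Add(Mul(3, Pow(3345, Rational(1, 2))), 1417456), -5802) = Add(Add(1417456, Mul(3, Pow(3345, Rational(1, 2)))), -5802) = Add(1411654, Mul(3, Pow(3345, Rational(1, 2))))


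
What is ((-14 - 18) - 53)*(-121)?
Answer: 10285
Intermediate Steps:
((-14 - 18) - 53)*(-121) = (-32 - 53)*(-121) = -85*(-121) = 10285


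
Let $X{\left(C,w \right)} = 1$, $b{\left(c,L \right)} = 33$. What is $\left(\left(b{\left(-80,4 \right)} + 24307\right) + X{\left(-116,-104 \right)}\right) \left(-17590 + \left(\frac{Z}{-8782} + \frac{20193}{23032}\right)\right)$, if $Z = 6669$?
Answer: $- \frac{43300852585311961}{101133512} \approx -4.2816 \cdot 10^{8}$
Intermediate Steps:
$\left(\left(b{\left(-80,4 \right)} + 24307\right) + X{\left(-116,-104 \right)}\right) \left(-17590 + \left(\frac{Z}{-8782} + \frac{20193}{23032}\right)\right) = \left(\left(33 + 24307\right) + 1\right) \left(-17590 + \left(\frac{6669}{-8782} + \frac{20193}{23032}\right)\right) = \left(24340 + 1\right) \left(-17590 + \left(6669 \left(- \frac{1}{8782}\right) + 20193 \cdot \frac{1}{23032}\right)\right) = 24341 \left(-17590 + \left(- \frac{6669}{8782} + \frac{20193}{23032}\right)\right) = 24341 \left(-17590 + \frac{11867259}{101133512}\right) = 24341 \left(- \frac{1778926608821}{101133512}\right) = - \frac{43300852585311961}{101133512}$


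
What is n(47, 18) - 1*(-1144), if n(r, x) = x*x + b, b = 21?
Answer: 1489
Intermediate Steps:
n(r, x) = 21 + x² (n(r, x) = x*x + 21 = x² + 21 = 21 + x²)
n(47, 18) - 1*(-1144) = (21 + 18²) - 1*(-1144) = (21 + 324) + 1144 = 345 + 1144 = 1489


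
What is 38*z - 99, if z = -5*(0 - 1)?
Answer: 91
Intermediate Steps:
z = 5 (z = -5*(-1) = 5)
38*z - 99 = 38*5 - 99 = 190 - 99 = 91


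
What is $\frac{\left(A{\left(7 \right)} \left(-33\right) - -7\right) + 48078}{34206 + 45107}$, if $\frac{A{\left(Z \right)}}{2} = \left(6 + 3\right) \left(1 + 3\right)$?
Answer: $\frac{45709}{79313} \approx 0.57631$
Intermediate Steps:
$A{\left(Z \right)} = 72$ ($A{\left(Z \right)} = 2 \left(6 + 3\right) \left(1 + 3\right) = 2 \cdot 9 \cdot 4 = 2 \cdot 36 = 72$)
$\frac{\left(A{\left(7 \right)} \left(-33\right) - -7\right) + 48078}{34206 + 45107} = \frac{\left(72 \left(-33\right) - -7\right) + 48078}{34206 + 45107} = \frac{\left(-2376 + \left(8 - 1\right)\right) + 48078}{79313} = \left(\left(-2376 + 7\right) + 48078\right) \frac{1}{79313} = \left(-2369 + 48078\right) \frac{1}{79313} = 45709 \cdot \frac{1}{79313} = \frac{45709}{79313}$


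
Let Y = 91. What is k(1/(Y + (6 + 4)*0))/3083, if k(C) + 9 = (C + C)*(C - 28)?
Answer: -79623/25530323 ≈ -0.0031188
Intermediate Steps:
k(C) = -9 + 2*C*(-28 + C) (k(C) = -9 + (C + C)*(C - 28) = -9 + (2*C)*(-28 + C) = -9 + 2*C*(-28 + C))
k(1/(Y + (6 + 4)*0))/3083 = (-9 - 56/(91 + (6 + 4)*0) + 2*(1/(91 + (6 + 4)*0))**2)/3083 = (-9 - 56/(91 + 10*0) + 2*(1/(91 + 10*0))**2)*(1/3083) = (-9 - 56/(91 + 0) + 2*(1/(91 + 0))**2)*(1/3083) = (-9 - 56/91 + 2*(1/91)**2)*(1/3083) = (-9 - 56*1/91 + 2*(1/91)**2)*(1/3083) = (-9 - 8/13 + 2*(1/8281))*(1/3083) = (-9 - 8/13 + 2/8281)*(1/3083) = -79623/8281*1/3083 = -79623/25530323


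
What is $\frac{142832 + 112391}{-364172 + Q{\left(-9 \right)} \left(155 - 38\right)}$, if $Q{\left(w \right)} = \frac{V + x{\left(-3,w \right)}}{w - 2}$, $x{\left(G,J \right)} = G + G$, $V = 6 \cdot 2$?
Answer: $- \frac{2807453}{4006594} \approx -0.70071$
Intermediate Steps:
$V = 12$
$x{\left(G,J \right)} = 2 G$
$Q{\left(w \right)} = \frac{6}{-2 + w}$ ($Q{\left(w \right)} = \frac{12 + 2 \left(-3\right)}{w - 2} = \frac{12 - 6}{-2 + w} = \frac{6}{-2 + w}$)
$\frac{142832 + 112391}{-364172 + Q{\left(-9 \right)} \left(155 - 38\right)} = \frac{142832 + 112391}{-364172 + \frac{6}{-2 - 9} \left(155 - 38\right)} = \frac{255223}{-364172 + \frac{6}{-11} \cdot 117} = \frac{255223}{-364172 + 6 \left(- \frac{1}{11}\right) 117} = \frac{255223}{-364172 - \frac{702}{11}} = \frac{255223}{- \frac{4006594}{11}} = 255223 \left(- \frac{11}{4006594}\right) = - \frac{2807453}{4006594}$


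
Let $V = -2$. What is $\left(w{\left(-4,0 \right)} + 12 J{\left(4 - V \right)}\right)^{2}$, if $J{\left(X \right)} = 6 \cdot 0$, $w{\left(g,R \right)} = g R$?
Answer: $0$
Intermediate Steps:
$w{\left(g,R \right)} = R g$
$J{\left(X \right)} = 0$
$\left(w{\left(-4,0 \right)} + 12 J{\left(4 - V \right)}\right)^{2} = \left(0 \left(-4\right) + 12 \cdot 0\right)^{2} = \left(0 + 0\right)^{2} = 0^{2} = 0$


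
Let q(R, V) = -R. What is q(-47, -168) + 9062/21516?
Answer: 510157/10758 ≈ 47.421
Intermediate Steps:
q(-47, -168) + 9062/21516 = -1*(-47) + 9062/21516 = 47 + 9062*(1/21516) = 47 + 4531/10758 = 510157/10758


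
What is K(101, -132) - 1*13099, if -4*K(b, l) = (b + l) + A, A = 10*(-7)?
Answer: -52295/4 ≈ -13074.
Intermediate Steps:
A = -70
K(b, l) = 35/2 - b/4 - l/4 (K(b, l) = -((b + l) - 70)/4 = -(-70 + b + l)/4 = 35/2 - b/4 - l/4)
K(101, -132) - 1*13099 = (35/2 - ¼*101 - ¼*(-132)) - 1*13099 = (35/2 - 101/4 + 33) - 13099 = 101/4 - 13099 = -52295/4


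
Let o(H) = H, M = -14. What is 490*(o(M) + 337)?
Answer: 158270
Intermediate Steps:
490*(o(M) + 337) = 490*(-14 + 337) = 490*323 = 158270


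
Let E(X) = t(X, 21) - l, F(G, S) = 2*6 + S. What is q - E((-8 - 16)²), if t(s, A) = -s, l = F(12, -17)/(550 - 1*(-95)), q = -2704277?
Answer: -348777430/129 ≈ -2.7037e+6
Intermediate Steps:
F(G, S) = 12 + S
l = -1/129 (l = (12 - 17)/(550 - 1*(-95)) = -5/(550 + 95) = -5/645 = -5*1/645 = -1/129 ≈ -0.0077519)
E(X) = 1/129 - X (E(X) = -X - 1*(-1/129) = -X + 1/129 = 1/129 - X)
q - E((-8 - 16)²) = -2704277 - (1/129 - (-8 - 16)²) = -2704277 - (1/129 - 1*(-24)²) = -2704277 - (1/129 - 1*576) = -2704277 - (1/129 - 576) = -2704277 - 1*(-74303/129) = -2704277 + 74303/129 = -348777430/129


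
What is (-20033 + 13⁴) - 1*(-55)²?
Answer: 5503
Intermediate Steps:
(-20033 + 13⁴) - 1*(-55)² = (-20033 + 28561) - 1*3025 = 8528 - 3025 = 5503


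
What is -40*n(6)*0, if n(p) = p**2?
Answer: 0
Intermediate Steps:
-40*n(6)*0 = -40*6**2*0 = -40*36*0 = -1440*0 = 0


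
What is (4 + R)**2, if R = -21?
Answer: 289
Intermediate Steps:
(4 + R)**2 = (4 - 21)**2 = (-17)**2 = 289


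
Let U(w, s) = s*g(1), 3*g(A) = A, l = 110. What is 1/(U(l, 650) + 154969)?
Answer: 3/465557 ≈ 6.4439e-6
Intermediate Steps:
g(A) = A/3
U(w, s) = s/3 (U(w, s) = s*((⅓)*1) = s*(⅓) = s/3)
1/(U(l, 650) + 154969) = 1/((⅓)*650 + 154969) = 1/(650/3 + 154969) = 1/(465557/3) = 3/465557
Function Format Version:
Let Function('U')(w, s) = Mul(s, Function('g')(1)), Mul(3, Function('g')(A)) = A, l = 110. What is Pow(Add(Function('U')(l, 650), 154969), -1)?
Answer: Rational(3, 465557) ≈ 6.4439e-6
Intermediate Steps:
Function('g')(A) = Mul(Rational(1, 3), A)
Function('U')(w, s) = Mul(Rational(1, 3), s) (Function('U')(w, s) = Mul(s, Mul(Rational(1, 3), 1)) = Mul(s, Rational(1, 3)) = Mul(Rational(1, 3), s))
Pow(Add(Function('U')(l, 650), 154969), -1) = Pow(Add(Mul(Rational(1, 3), 650), 154969), -1) = Pow(Add(Rational(650, 3), 154969), -1) = Pow(Rational(465557, 3), -1) = Rational(3, 465557)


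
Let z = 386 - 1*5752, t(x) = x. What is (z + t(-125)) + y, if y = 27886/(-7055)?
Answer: -38766891/7055 ≈ -5495.0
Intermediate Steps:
y = -27886/7055 (y = 27886*(-1/7055) = -27886/7055 ≈ -3.9527)
z = -5366 (z = 386 - 5752 = -5366)
(z + t(-125)) + y = (-5366 - 125) - 27886/7055 = -5491 - 27886/7055 = -38766891/7055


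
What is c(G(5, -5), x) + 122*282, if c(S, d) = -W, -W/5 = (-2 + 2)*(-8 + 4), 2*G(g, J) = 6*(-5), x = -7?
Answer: 34404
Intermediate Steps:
G(g, J) = -15 (G(g, J) = (6*(-5))/2 = (1/2)*(-30) = -15)
W = 0 (W = -5*(-2 + 2)*(-8 + 4) = -0*(-4) = -5*0 = 0)
c(S, d) = 0 (c(S, d) = -1*0 = 0)
c(G(5, -5), x) + 122*282 = 0 + 122*282 = 0 + 34404 = 34404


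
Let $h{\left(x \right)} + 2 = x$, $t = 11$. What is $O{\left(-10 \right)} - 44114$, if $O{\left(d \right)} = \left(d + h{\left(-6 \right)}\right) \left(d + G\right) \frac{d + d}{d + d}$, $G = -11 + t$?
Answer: $-43934$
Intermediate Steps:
$h{\left(x \right)} = -2 + x$
$G = 0$ ($G = -11 + 11 = 0$)
$O{\left(d \right)} = d \left(-8 + d\right)$ ($O{\left(d \right)} = \left(d - 8\right) \left(d + 0\right) \frac{d + d}{d + d} = \left(d - 8\right) d \frac{2 d}{2 d} = \left(-8 + d\right) d 2 d \frac{1}{2 d} = d \left(-8 + d\right) 1 = d \left(-8 + d\right)$)
$O{\left(-10 \right)} - 44114 = - 10 \left(-8 - 10\right) - 44114 = \left(-10\right) \left(-18\right) - 44114 = 180 - 44114 = -43934$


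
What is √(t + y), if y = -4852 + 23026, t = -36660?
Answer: 3*I*√2054 ≈ 135.96*I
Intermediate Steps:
y = 18174
√(t + y) = √(-36660 + 18174) = √(-18486) = 3*I*√2054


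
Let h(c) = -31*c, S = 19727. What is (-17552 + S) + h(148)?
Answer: -2413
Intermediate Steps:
(-17552 + S) + h(148) = (-17552 + 19727) - 31*148 = 2175 - 4588 = -2413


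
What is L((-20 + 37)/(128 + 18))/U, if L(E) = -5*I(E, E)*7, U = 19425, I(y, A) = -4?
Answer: 4/555 ≈ 0.0072072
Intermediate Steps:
L(E) = 140 (L(E) = -5*(-4)*7 = 20*7 = 140)
L((-20 + 37)/(128 + 18))/U = 140/19425 = 140*(1/19425) = 4/555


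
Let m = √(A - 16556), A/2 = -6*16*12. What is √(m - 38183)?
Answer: √(-38183 + 2*I*√4715) ≈ 0.3514 + 195.41*I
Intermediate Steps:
A = -2304 (A = 2*(-6*16*12) = 2*(-96*12) = 2*(-1152) = -2304)
m = 2*I*√4715 (m = √(-2304 - 16556) = √(-18860) = 2*I*√4715 ≈ 137.33*I)
√(m - 38183) = √(2*I*√4715 - 38183) = √(-38183 + 2*I*√4715)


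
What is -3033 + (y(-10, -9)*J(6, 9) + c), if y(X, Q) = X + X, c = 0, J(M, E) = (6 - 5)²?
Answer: -3053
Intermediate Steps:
J(M, E) = 1 (J(M, E) = 1² = 1)
y(X, Q) = 2*X
-3033 + (y(-10, -9)*J(6, 9) + c) = -3033 + ((2*(-10))*1 + 0) = -3033 + (-20*1 + 0) = -3033 + (-20 + 0) = -3033 - 20 = -3053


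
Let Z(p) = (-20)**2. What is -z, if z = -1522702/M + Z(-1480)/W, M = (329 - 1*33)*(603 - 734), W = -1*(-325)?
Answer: -10207771/252044 ≈ -40.500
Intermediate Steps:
W = 325
Z(p) = 400
M = -38776 (M = (329 - 33)*(-131) = 296*(-131) = -38776)
z = 10207771/252044 (z = -1522702/(-38776) + 400/325 = -1522702*(-1/38776) + 400*(1/325) = 761351/19388 + 16/13 = 10207771/252044 ≈ 40.500)
-z = -1*10207771/252044 = -10207771/252044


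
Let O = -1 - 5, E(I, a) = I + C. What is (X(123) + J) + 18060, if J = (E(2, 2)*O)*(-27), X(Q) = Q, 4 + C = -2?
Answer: 17535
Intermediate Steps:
C = -6 (C = -4 - 2 = -6)
E(I, a) = -6 + I (E(I, a) = I - 6 = -6 + I)
O = -6
J = -648 (J = ((-6 + 2)*(-6))*(-27) = -4*(-6)*(-27) = 24*(-27) = -648)
(X(123) + J) + 18060 = (123 - 648) + 18060 = -525 + 18060 = 17535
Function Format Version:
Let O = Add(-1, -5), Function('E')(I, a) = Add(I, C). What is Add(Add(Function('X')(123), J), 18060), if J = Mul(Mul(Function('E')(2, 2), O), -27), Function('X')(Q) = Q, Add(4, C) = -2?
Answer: 17535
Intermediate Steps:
C = -6 (C = Add(-4, -2) = -6)
Function('E')(I, a) = Add(-6, I) (Function('E')(I, a) = Add(I, -6) = Add(-6, I))
O = -6
J = -648 (J = Mul(Mul(Add(-6, 2), -6), -27) = Mul(Mul(-4, -6), -27) = Mul(24, -27) = -648)
Add(Add(Function('X')(123), J), 18060) = Add(Add(123, -648), 18060) = Add(-525, 18060) = 17535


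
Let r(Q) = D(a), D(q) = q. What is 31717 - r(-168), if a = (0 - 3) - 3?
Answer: 31723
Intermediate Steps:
a = -6 (a = -3 - 3 = -6)
r(Q) = -6
31717 - r(-168) = 31717 - 1*(-6) = 31717 + 6 = 31723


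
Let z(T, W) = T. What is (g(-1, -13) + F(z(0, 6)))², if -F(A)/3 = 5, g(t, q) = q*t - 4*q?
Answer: 2500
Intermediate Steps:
g(t, q) = -4*q + q*t
F(A) = -15 (F(A) = -3*5 = -15)
(g(-1, -13) + F(z(0, 6)))² = (-13*(-4 - 1) - 15)² = (-13*(-5) - 15)² = (65 - 15)² = 50² = 2500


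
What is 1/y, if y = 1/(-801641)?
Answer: -801641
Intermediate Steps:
y = -1/801641 ≈ -1.2474e-6
1/y = 1/(-1/801641) = -801641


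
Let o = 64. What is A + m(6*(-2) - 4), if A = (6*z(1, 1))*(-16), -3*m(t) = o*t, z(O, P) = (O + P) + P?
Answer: 160/3 ≈ 53.333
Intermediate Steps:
z(O, P) = O + 2*P
m(t) = -64*t/3
A = -288 (A = (6*(1 + 2*1))*(-16) = (6*(1 + 2))*(-16) = (6*3)*(-16) = 18*(-16) = -288)
A + m(6*(-2) - 4) = -288 - 64*(6*(-2) - 4)/3 = -288 - 64*(-12 - 4)/3 = -288 - 64/3*(-16) = -288 + 1024/3 = 160/3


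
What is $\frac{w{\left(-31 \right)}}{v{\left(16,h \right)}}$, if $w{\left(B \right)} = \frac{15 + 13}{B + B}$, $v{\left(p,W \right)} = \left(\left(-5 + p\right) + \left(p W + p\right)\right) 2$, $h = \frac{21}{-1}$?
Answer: $\frac{7}{9579} \approx 0.00073077$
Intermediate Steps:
$h = -21$ ($h = 21 \left(-1\right) = -21$)
$v{\left(p,W \right)} = -10 + 4 p + 2 W p$ ($v{\left(p,W \right)} = \left(\left(-5 + p\right) + \left(W p + p\right)\right) 2 = \left(\left(-5 + p\right) + \left(p + W p\right)\right) 2 = \left(-5 + 2 p + W p\right) 2 = -10 + 4 p + 2 W p$)
$w{\left(B \right)} = \frac{14}{B}$ ($w{\left(B \right)} = \frac{28}{2 B} = 28 \frac{1}{2 B} = \frac{14}{B}$)
$\frac{w{\left(-31 \right)}}{v{\left(16,h \right)}} = \frac{14 \frac{1}{-31}}{-10 + 4 \cdot 16 + 2 \left(-21\right) 16} = \frac{14 \left(- \frac{1}{31}\right)}{-10 + 64 - 672} = - \frac{14}{31 \left(-618\right)} = \left(- \frac{14}{31}\right) \left(- \frac{1}{618}\right) = \frac{7}{9579}$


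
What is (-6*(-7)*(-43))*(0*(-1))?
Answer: 0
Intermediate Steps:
(-6*(-7)*(-43))*(0*(-1)) = (42*(-43))*0 = -1806*0 = 0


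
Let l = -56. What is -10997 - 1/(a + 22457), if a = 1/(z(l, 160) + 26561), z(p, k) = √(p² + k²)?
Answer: -1956225267492575032823/177887174645025010 - 2*√449/88943587322512505 ≈ -10997.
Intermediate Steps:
z(p, k) = √(k² + p²)
a = 1/(26561 + 8*√449) (a = 1/(√(160² + (-56)²) + 26561) = 1/(√(25600 + 3136) + 26561) = 1/(√28736 + 26561) = 1/(8*√449 + 26561) = 1/(26561 + 8*√449) ≈ 3.7410e-5)
-10997 - 1/(a + 22457) = -10997 - 1/((26561/705457985 - 8*√449/705457985) + 22457) = -10997 - 1/(15842469995706/705457985 - 8*√449/705457985)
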